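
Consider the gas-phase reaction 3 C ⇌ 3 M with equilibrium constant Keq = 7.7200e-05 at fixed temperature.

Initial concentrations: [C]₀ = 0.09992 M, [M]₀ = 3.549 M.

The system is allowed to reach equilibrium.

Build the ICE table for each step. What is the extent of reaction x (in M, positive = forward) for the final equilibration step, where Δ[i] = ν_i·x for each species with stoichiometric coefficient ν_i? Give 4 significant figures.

Q₀ = 4.4809e+04 vs Keq = 7.7200e-05 ⇒ Q>K, reverse
Step 1:
                    C           M
  init        0.09992       3.549
  Δ               3.4        -3.4
  eq              3.5       0.149
  solve Keq expr → x = -1.133; check Q = 7.7200e-05

x = -1.133 M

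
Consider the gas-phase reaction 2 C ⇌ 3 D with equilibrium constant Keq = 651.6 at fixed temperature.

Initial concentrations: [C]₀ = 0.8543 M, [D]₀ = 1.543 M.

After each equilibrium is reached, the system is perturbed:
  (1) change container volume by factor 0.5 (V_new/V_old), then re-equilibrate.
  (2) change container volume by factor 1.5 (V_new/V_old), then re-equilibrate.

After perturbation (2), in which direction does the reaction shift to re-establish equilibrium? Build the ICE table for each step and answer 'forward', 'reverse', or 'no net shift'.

Q₀ = 5.034 vs Keq = 651.6 ⇒ Q<K, forward
Step 1:
                    C           D
  init         0.8543       1.543
  Δ           -0.6919       1.038
  eq           0.1624       2.581
  solve Keq expr → x = 0.3459; check Q = 651.6
Then change container volume by factor 0.5 (V_new/V_old).
Step 2:
                    C           D
  init         0.3248       5.162
  Δ            0.1123     -0.1684
  eq           0.4371       4.993
  solve Keq expr → x = -0.05613; check Q = 651.6
Then change container volume by factor 1.5 (V_new/V_old).
Step 3:
                    C           D
  init         0.2914       3.329
  Δ          -0.04603     0.06905
  eq           0.2454       3.398
  solve Keq expr → x = 0.02302; check Q = 651.6

Direction: forward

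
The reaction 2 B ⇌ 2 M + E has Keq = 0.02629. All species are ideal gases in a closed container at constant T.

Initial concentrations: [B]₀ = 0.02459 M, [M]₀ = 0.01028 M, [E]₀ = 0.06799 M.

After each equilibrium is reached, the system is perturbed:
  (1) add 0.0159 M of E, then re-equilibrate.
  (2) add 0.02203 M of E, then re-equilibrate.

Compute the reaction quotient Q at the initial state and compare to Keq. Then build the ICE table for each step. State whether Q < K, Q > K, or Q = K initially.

Q₀ = 0.01188; Q < K (proceeds forward)

Q₀ = 0.01188 vs Keq = 0.02629 ⇒ Q<K, forward
Step 1:
                  B         M         E
  I         0.02459   0.01028   0.06799
  C          -0.003     0.003    0.0015
  E         0.02159   0.01328   0.06949
  solve Keq expr → x = 0.0015; check Q = 0.02629
Then add 0.0159 M of E.
Step 2:
                  B         M         E
  I         0.02159   0.01328   0.08539
  C       8.1690e-04 -8.1690e-04 -4.0845e-04
  E         0.02241   0.01246   0.08498
  solve Keq expr → x = -4.0845e-04; check Q = 0.02629
Then add 0.02203 M of E.
Step 3:
                  B         M         E
  I         0.02241   0.01246     0.107
  C       8.9096e-04 -8.9096e-04 -4.4548e-04
  E          0.0233   0.01157    0.1066
  solve Keq expr → x = -4.4548e-04; check Q = 0.02629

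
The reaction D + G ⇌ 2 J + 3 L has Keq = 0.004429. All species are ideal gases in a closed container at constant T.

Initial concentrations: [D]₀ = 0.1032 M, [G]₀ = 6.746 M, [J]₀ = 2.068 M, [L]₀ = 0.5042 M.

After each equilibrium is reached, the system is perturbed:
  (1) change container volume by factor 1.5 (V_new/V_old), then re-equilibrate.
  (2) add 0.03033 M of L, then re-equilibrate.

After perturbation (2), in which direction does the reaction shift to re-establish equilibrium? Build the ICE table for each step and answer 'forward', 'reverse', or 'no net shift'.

Direction: reverse

Q₀ = 0.7874 vs Keq = 0.004429 ⇒ Q>K, reverse
Step 1:
                   D          G          J          L
  Initial     0.1032      6.746      2.068     0.5042
  Change      0.1253     0.1253    -0.2507     -0.376
  Equil       0.2285      6.871      1.817     0.1282
  solve Keq expr → x = -0.1253; check Q = 0.004429
Then change container volume by factor 1.5 (V_new/V_old).
Step 2:
                   D          G          J          L
  Initial     0.1524      4.581      1.212    0.08545
  Change    -0.01245   -0.01245     0.0249    0.03735
  Equil       0.1399      4.568      1.236     0.1228
  solve Keq expr → x = 0.01245; check Q = 0.004429
Then add 0.03033 M of L.
Step 3:
                   D          G          J          L
  Initial     0.1399      4.568      1.236     0.1531
  Change    0.008836   0.008836   -0.01767   -0.02651
  Equil       0.1487      4.577      1.219     0.1266
  solve Keq expr → x = -0.008836; check Q = 0.004429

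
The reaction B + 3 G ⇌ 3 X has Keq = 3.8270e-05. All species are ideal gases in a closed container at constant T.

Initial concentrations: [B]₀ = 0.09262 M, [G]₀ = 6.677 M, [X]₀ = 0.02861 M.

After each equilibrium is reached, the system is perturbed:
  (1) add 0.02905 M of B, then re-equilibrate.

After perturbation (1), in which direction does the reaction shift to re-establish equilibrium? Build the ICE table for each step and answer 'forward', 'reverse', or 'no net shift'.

Direction: forward

Q₀ = 8.4939e-07 vs Keq = 3.8270e-05 ⇒ Q<K, forward
Step 1:
                  B         G         X
  Initial   0.09262     6.677   0.02861
  Change   -0.02127  -0.06382   0.06382
  Equil     0.07135     6.613   0.09243
  solve Keq expr → x = 0.02127; check Q = 3.8270e-05
Then add 0.02905 M of B.
Step 2:
                  B         G         X
  Initial    0.1004     6.613   0.09243
  Change  -0.003284 -0.009852  0.009852
  Equil     0.09711     6.603    0.1023
  solve Keq expr → x = 0.003284; check Q = 3.8270e-05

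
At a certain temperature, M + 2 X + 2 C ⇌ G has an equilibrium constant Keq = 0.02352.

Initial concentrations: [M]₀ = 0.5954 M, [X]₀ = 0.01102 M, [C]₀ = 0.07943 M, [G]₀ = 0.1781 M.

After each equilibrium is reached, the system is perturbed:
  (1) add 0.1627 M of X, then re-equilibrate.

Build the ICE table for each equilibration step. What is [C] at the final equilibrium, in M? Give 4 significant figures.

Q₀ = 3.9041e+05 vs Keq = 0.02352 ⇒ Q>K, reverse
Step 1:
                    M           X           C           G
  I            0.5954     0.01102     0.07943      0.1781
  C            0.1776      0.3553      0.3553     -0.1776
  E             0.773      0.3663      0.4347  4.6100e-04
  solve Keq expr → x = -0.1776; check Q = 0.02352
Then add 0.1627 M of X.
Step 2:
                    M           X           C           G
  I             0.773       0.529      0.4347  4.6100e-04
  C       -4.9197e-04 -9.8394e-04 -9.8394e-04  4.9197e-04
  E            0.7725       0.528      0.4337  9.5297e-04
  solve Keq expr → x = 4.9197e-04; check Q = 0.02352

[C]_eq = 0.4337 M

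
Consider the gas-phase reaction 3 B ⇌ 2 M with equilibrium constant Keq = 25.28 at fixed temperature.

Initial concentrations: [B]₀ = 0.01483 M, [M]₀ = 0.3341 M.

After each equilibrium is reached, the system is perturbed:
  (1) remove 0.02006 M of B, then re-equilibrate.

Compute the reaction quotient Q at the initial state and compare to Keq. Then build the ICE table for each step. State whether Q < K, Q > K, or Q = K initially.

Q₀ = 3.4224e+04 vs Keq = 25.28 ⇒ Q>K, reverse
Step 1:
                   B          M
  I          0.01483     0.3341
  C           0.1215     -0.081
  E           0.1363     0.2531
  solve Keq expr → x = -0.0405; check Q = 25.28
Then remove 0.02006 M of B.
Step 2:
                   B          M
  I           0.1163     0.2531
  C          0.01616   -0.01078
  E           0.1324     0.2423
  solve Keq expr → x = -0.005388; check Q = 25.28

Q₀ = 3.4224e+04; Q > K (proceeds reverse)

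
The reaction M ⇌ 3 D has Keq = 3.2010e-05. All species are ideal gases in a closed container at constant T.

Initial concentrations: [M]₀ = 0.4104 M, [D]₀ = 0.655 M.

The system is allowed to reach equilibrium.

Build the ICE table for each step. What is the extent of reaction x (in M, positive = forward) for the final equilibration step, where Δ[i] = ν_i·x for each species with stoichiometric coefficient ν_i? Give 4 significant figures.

x = -0.2093 M

Q₀ = 0.6847 vs Keq = 3.2010e-05 ⇒ Q>K, reverse
Step 1:
                   M          D
  Initial     0.4104      0.655
  Change      0.2093    -0.6279
  Equil       0.6197    0.02707
  solve Keq expr → x = -0.2093; check Q = 3.2010e-05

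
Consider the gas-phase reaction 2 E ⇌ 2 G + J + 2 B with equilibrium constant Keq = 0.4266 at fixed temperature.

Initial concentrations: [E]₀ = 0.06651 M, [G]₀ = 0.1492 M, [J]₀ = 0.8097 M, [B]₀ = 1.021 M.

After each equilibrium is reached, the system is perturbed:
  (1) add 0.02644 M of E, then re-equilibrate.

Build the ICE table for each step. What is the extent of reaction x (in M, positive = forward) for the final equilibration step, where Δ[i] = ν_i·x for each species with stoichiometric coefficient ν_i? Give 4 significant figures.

Q₀ = 4.248 vs Keq = 0.4266 ⇒ Q>K, reverse
Step 1:
                   E          G          J          B
  init       0.06651     0.1492     0.8097      1.021
  Δ          0.05569   -0.05569   -0.02785   -0.05569
  eq          0.1222    0.09351     0.7819     0.9653
  solve Keq expr → x = -0.02785; check Q = 0.4266
Then add 0.02644 M of E.
Step 2:
                   E          G          J          B
  init        0.1486    0.09351     0.7819     0.9653
  Δ         -0.01061    0.01061   0.005306    0.01061
  eq           0.138     0.1041     0.7872     0.9759
  solve Keq expr → x = 0.005306; check Q = 0.4266

x = 0.005306 M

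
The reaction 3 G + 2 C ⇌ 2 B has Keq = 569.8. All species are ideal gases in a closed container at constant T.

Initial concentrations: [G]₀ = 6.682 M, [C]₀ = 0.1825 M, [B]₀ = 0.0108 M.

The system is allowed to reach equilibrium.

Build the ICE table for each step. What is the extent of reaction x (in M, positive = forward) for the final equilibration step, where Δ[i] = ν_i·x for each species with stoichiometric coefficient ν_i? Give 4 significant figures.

x = 0.091 M

Q₀ = 1.1738e-05 vs Keq = 569.8 ⇒ Q<K, forward
Step 1:
                    G           C           B
  Initial       6.682      0.1825      0.0108
  Change       -0.273      -0.182       0.182
  Equil         6.409  4.9781e-04      0.1928
  solve Keq expr → x = 0.091; check Q = 569.8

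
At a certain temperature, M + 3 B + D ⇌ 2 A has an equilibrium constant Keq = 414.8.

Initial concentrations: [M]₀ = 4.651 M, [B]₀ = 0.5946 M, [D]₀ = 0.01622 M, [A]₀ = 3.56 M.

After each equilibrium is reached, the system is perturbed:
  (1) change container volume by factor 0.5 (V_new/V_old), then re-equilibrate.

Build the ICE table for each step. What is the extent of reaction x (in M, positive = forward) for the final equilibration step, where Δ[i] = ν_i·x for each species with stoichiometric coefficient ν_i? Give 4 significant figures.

x = 0.04349 M

Q₀ = 799.1 vs Keq = 414.8 ⇒ Q>K, reverse
Step 1:
                    M           B           D           A
  Initial       4.651      0.5946     0.01622        3.56
  Change      0.01027      0.0308     0.01027    -0.02054
  Equil         4.661      0.6254     0.02649       3.539
  solve Keq expr → x = -0.01027; check Q = 414.8
Then change container volume by factor 0.5 (V_new/V_old).
Step 2:
                    M           B           D           A
  Initial       9.323       1.251     0.05298       7.079
  Change     -0.04349     -0.1305    -0.04349     0.08698
  Equil         9.279        1.12    0.009487       7.166
  solve Keq expr → x = 0.04349; check Q = 414.8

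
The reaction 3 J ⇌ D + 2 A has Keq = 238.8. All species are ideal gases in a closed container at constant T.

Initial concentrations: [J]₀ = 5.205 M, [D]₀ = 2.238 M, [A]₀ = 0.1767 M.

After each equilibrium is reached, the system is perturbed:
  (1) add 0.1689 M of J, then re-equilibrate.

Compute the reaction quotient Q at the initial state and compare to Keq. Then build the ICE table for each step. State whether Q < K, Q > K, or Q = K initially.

Q₀ = 4.9553e-04 vs Keq = 238.8 ⇒ Q<K, forward
Step 1:
                  J         D         A
  Initial     5.205     2.238    0.1767
  Change     -4.651      1.55       3.1
  Equil      0.5544     3.788     3.277
  solve Keq expr → x = 1.55; check Q = 238.8
Then add 0.1689 M of J.
Step 2:
                  J         D         A
  Initial    0.7233     3.788     3.277
  Change    -0.1548   0.05159    0.1032
  Equil      0.5685      3.84      3.38
  solve Keq expr → x = 0.05159; check Q = 238.8

Q₀ = 4.9553e-04; Q < K (proceeds forward)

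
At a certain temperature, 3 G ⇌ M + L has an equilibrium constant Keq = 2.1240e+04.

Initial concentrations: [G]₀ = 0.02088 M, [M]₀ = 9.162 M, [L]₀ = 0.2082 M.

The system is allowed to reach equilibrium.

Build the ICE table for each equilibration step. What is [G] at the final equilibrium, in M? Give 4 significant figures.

Q₀ = 2.0955e+05 vs Keq = 2.1240e+04 ⇒ Q>K, reverse
Step 1:
                    G           M           L
  Initial     0.02088       9.162      0.2082
  Change      0.02333   -0.007775   -0.007775
  Equil       0.04421       9.154      0.2004
  solve Keq expr → x = -0.007775; check Q = 2.1240e+04

[G]_eq = 0.04421 M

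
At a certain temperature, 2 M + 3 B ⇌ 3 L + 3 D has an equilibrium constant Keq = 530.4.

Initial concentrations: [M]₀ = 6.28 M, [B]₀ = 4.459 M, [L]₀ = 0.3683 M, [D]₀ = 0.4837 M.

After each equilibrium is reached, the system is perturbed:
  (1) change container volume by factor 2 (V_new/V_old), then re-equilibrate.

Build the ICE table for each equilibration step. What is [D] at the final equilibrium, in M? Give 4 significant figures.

[D]_eq = 2.118 M

Q₀ = 1.6170e-06 vs Keq = 530.4 ⇒ Q<K, forward
Step 1:
                   M          B          L          D
  Initial       6.28      4.459     0.3683     0.4837
  Change      -2.421     -3.632      3.632      3.632
  Equil        3.859     0.8268          4      4.116
  solve Keq expr → x = 1.211; check Q = 530.4
Then change container volume by factor 2 (V_new/V_old).
Step 2:
                   M          B          L          D
  Initial      1.929     0.4134          2      2.058
  Change    -0.04033   -0.06049    0.06049    0.06049
  Equil        1.889     0.3529      2.061      2.118
  solve Keq expr → x = 0.02016; check Q = 530.4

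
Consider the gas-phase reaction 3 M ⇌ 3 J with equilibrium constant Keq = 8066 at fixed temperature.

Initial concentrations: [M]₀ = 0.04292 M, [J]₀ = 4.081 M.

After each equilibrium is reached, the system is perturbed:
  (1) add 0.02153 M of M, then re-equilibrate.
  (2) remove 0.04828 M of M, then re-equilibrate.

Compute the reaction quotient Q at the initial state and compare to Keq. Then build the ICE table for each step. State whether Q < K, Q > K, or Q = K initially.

Q₀ = 8.5965e+05 vs Keq = 8066 ⇒ Q>K, reverse
Step 1:
                  M         J
  init      0.04292     4.081
  Δ          0.1529   -0.1529
  eq         0.1959     3.928
  solve Keq expr → x = -0.05098; check Q = 8066
Then add 0.02153 M of M.
Step 2:
                  M         J
  init       0.2174     3.928
  Δ        -0.02051   0.02051
  eq         0.1969     3.949
  solve Keq expr → x = 0.006836; check Q = 8066
Then remove 0.04828 M of M.
Step 3:
                  M         J
  init       0.1486     3.949
  Δ         0.04599  -0.04599
  eq         0.1946     3.903
  solve Keq expr → x = -0.01533; check Q = 8066

Q₀ = 8.5965e+05; Q > K (proceeds reverse)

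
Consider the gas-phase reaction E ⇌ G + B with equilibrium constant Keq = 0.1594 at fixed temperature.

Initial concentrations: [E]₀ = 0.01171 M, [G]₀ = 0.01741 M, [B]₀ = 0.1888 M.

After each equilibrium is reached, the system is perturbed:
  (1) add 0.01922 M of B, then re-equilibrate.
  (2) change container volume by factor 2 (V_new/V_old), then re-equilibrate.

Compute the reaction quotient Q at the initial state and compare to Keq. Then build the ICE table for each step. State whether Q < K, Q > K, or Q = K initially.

Q₀ = 0.2807 vs Keq = 0.1594 ⇒ Q>K, reverse
Step 1:
                   E          G          B
  Initial    0.01171    0.01741     0.1888
  Change    0.003927  -0.003927  -0.003927
  Equil      0.01564    0.01348     0.1849
  solve Keq expr → x = -0.003927; check Q = 0.1594
Then add 0.01922 M of B.
Step 2:
                   E          G          B
  Initial    0.01564    0.01348     0.2041
  Change  6.8867e-04 -6.8867e-04 -6.8867e-04
  Equil      0.01633    0.01279     0.2034
  solve Keq expr → x = -6.8867e-04; check Q = 0.1594
Then change container volume by factor 2 (V_new/V_old).
Step 3:
                   E          G          B
  Initial   0.008163   0.006397     0.1017
  Change    -0.00241    0.00241    0.00241
  Equil     0.005753   0.008807     0.1041
  solve Keq expr → x = 0.00241; check Q = 0.1594

Q₀ = 0.2807; Q > K (proceeds reverse)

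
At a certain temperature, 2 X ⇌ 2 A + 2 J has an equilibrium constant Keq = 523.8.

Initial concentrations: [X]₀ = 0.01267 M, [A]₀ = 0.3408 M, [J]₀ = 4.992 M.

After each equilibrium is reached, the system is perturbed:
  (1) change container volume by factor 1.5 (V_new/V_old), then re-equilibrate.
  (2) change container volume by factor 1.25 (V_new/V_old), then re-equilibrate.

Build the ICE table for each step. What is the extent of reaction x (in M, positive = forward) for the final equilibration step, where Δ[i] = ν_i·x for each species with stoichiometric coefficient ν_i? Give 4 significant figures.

x = 0.002119 M

Q₀ = 1.8030e+04 vs Keq = 523.8 ⇒ Q>K, reverse
Step 1:
                  X         A         J
  I         0.01267    0.3408     4.992
  C          0.0501   -0.0501   -0.0501
  E         0.06277    0.2907     4.942
  solve Keq expr → x = -0.02505; check Q = 523.8
Then change container volume by factor 1.5 (V_new/V_old).
Step 2:
                  X         A         J
  I         0.04185    0.1938     3.295
  C         -0.0121    0.0121    0.0121
  E         0.02975    0.2059     3.307
  solve Keq expr → x = 0.006049; check Q = 523.8
Then change container volume by factor 1.25 (V_new/V_old).
Step 3:
                  X         A         J
  I          0.0238    0.1647     2.645
  C       -0.004239  0.004239  0.004239
  E         0.01956     0.169      2.65
  solve Keq expr → x = 0.002119; check Q = 523.8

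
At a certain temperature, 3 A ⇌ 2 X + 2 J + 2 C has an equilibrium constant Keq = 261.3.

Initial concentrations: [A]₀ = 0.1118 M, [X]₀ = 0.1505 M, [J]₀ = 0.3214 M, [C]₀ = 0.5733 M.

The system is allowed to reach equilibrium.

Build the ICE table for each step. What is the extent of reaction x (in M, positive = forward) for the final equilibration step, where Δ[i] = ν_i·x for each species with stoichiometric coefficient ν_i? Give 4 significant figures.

Q₀ = 0.5503 vs Keq = 261.3 ⇒ Q<K, forward
Step 1:
                  A         X         J         C
  Initial    0.1118    0.1505    0.3214    0.5733
  Change   -0.09031    0.0602    0.0602    0.0602
  Equil     0.02149    0.2107    0.3816    0.6335
  solve Keq expr → x = 0.0301; check Q = 261.3

x = 0.0301 M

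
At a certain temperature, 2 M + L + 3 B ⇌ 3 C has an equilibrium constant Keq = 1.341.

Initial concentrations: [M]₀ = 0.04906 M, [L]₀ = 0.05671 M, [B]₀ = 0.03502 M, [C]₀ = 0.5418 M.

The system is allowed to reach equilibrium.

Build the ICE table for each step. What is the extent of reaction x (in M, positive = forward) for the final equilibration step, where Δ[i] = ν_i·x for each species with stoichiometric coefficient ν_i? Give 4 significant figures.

Q₀ = 2.7130e+07 vs Keq = 1.341 ⇒ Q>K, reverse
Step 1:
                   M          L          B          C
  Initial    0.04906    0.05671    0.03502     0.5418
  Change      0.2726     0.1363      0.409     -0.409
  Equil       0.3217      0.193      0.444     0.1328
  solve Keq expr → x = -0.1363; check Q = 1.341

x = -0.1363 M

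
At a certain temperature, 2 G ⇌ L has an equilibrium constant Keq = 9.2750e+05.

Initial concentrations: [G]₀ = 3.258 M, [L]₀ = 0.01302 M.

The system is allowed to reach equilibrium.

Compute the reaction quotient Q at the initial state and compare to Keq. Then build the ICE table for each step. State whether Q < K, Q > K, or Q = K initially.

Q₀ = 0.001227 vs Keq = 9.2750e+05 ⇒ Q<K, forward
Step 1:
                    G           L
  Initial       3.258     0.01302
  Change       -3.257       1.628
  Equil       0.00133       1.641
  solve Keq expr → x = 1.628; check Q = 9.2750e+05

Q₀ = 0.001227; Q < K (proceeds forward)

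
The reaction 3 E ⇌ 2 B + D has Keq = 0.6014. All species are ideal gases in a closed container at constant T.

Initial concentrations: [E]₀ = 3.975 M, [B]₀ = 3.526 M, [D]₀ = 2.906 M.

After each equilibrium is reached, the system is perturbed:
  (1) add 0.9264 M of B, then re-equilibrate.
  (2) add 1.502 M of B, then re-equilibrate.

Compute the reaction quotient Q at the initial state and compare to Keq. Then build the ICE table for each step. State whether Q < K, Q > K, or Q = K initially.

Q₀ = 0.5752; Q < K (proceeds forward)

Q₀ = 0.5752 vs Keq = 0.6014 ⇒ Q<K, forward
Step 1:
                   E          B          D
  init         3.975      3.526      2.906
  Δ         -0.03559    0.02373    0.01186
  eq           3.939       3.55      2.918
  solve Keq expr → x = 0.01186; check Q = 0.6014
Then add 0.9264 M of B.
Step 2:
                   E          B          D
  init         3.939      4.476      2.918
  Δ           0.4036    -0.2691    -0.1345
  eq           4.343      4.207      2.783
  solve Keq expr → x = -0.1345; check Q = 0.6014
Then add 1.502 M of B.
Step 3:
                   E          B          D
  init         4.343      5.709      2.783
  Δ           0.6025    -0.4017    -0.2008
  eq           4.946      5.307      2.582
  solve Keq expr → x = -0.2008; check Q = 0.6014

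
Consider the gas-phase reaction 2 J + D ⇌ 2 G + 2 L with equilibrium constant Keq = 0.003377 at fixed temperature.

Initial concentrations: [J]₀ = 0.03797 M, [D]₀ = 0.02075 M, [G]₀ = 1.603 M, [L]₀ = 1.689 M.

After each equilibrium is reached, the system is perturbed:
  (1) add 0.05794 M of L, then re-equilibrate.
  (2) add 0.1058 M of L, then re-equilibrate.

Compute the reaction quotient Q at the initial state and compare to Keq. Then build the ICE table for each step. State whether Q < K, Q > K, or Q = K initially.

Q₀ = 2.4503e+05; Q > K (proceeds reverse)

Q₀ = 2.4503e+05 vs Keq = 0.003377 ⇒ Q>K, reverse
Step 1:
                  J         D         G         L
  init      0.03797   0.02075     1.603     1.689
  Δ           1.379    0.6895    -1.379    -1.379
  eq          1.417    0.7103    0.2239    0.3099
  solve Keq expr → x = -0.6895; check Q = 0.003377
Then add 0.05794 M of L.
Step 2:
                  J         D         G         L
  init        1.417    0.7103    0.2239    0.3679
  Δ          0.0201   0.01005   -0.0201   -0.0201
  eq          1.437    0.7203    0.2038    0.3478
  solve Keq expr → x = -0.01005; check Q = 0.003377
Then add 0.1058 M of L.
Step 3:
                  J         D         G         L
  init        1.437    0.7203    0.2038    0.4536
  Δ         0.03077   0.01538  -0.03077  -0.03077
  eq          1.468    0.7357    0.1731    0.4228
  solve Keq expr → x = -0.01538; check Q = 0.003377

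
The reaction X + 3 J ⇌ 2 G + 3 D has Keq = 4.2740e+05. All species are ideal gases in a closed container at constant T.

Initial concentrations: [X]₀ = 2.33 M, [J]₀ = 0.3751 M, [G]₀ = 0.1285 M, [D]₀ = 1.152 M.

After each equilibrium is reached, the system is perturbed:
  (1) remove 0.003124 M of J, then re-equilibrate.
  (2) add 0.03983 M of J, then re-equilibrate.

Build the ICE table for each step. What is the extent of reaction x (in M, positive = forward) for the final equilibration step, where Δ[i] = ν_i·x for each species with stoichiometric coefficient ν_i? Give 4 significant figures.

x = 0.01308 M

Q₀ = 0.2053 vs Keq = 4.2740e+05 ⇒ Q<K, forward
Step 1:
                  X         J         G         D
  I            2.33    0.3751    0.1285     1.152
  C         -0.1224   -0.3671    0.2447    0.3671
  E           2.208  0.008028    0.3732     1.519
  solve Keq expr → x = 0.1224; check Q = 4.2740e+05
Then remove 0.003124 M of J.
Step 2:
                  X         J         G         D
  I           2.208  0.004904    0.3732     1.519
  C        0.001026  0.003077 -0.002051 -0.003077
  E           2.209  0.007982    0.3712     1.516
  solve Keq expr → x = -0.001026; check Q = 4.2740e+05
Then add 0.03983 M of J.
Step 3:
                  X         J         G         D
  I           2.209   0.04781    0.3712     1.516
  C        -0.01308  -0.03923   0.02615   0.03923
  E           2.196  0.008585    0.3973     1.555
  solve Keq expr → x = 0.01308; check Q = 4.2740e+05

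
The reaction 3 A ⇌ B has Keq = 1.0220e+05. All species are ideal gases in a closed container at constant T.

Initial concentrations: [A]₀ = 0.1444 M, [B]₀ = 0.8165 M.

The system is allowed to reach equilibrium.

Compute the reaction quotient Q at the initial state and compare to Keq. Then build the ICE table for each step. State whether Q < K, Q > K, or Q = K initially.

Q₀ = 271.2; Q < K (proceeds forward)

Q₀ = 271.2 vs Keq = 1.0220e+05 ⇒ Q<K, forward
Step 1:
                  A         B
  Initial    0.1444    0.8165
  Change    -0.1241   0.04136
  Equil     0.02032    0.8579
  solve Keq expr → x = 0.04136; check Q = 1.0220e+05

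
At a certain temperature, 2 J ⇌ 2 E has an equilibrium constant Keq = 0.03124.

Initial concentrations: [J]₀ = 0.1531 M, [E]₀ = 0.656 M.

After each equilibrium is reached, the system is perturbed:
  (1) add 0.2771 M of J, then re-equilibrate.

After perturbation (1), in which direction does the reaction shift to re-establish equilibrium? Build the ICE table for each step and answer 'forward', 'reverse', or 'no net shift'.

Direction: forward

Q₀ = 18.36 vs Keq = 0.03124 ⇒ Q>K, reverse
Step 1:
                   J          E
  Initial     0.1531      0.656
  Change      0.5345    -0.5345
  Equil       0.6876     0.1215
  solve Keq expr → x = -0.2672; check Q = 0.03124
Then add 0.2771 M of J.
Step 2:
                   J          E
  Initial     0.9647     0.1215
  Change    -0.04162    0.04162
  Equil       0.9231     0.1631
  solve Keq expr → x = 0.02081; check Q = 0.03124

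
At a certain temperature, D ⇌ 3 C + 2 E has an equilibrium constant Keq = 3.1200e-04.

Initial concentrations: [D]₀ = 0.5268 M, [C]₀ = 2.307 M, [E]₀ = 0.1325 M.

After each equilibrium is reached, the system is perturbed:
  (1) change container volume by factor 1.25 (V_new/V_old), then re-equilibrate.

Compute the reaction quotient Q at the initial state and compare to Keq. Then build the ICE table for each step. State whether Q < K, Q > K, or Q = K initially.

Q₀ = 0.4092; Q > K (proceeds reverse)

Q₀ = 0.4092 vs Keq = 3.1200e-04 ⇒ Q>K, reverse
Step 1:
                    D           C           E
  init         0.5268       2.307      0.1325
  Δ           0.06404     -0.1921     -0.1281
  eq           0.5908       2.115    0.004415
  solve Keq expr → x = -0.06404; check Q = 3.1200e-04
Then change container volume by factor 1.25 (V_new/V_old).
Step 2:
                    D           C           E
  init         0.4727       1.692    0.003532
  Δ       -9.8321e-04     0.00295    0.001966
  eq           0.4717       1.695    0.005498
  solve Keq expr → x = 9.8321e-04; check Q = 3.1200e-04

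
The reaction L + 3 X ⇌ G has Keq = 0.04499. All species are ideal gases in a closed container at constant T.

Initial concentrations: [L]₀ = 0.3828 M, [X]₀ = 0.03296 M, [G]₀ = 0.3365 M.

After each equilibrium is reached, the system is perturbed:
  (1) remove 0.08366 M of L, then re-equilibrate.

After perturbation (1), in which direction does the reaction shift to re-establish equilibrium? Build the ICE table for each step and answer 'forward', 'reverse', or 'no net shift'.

Direction: reverse

Q₀ = 2.4550e+04 vs Keq = 0.04499 ⇒ Q>K, reverse
Step 1:
                   L          X          G
  I           0.3828    0.03296     0.3365
  C            0.309     0.9269     -0.309
  E           0.6918     0.9599    0.02753
  solve Keq expr → x = -0.309; check Q = 0.04499
Then remove 0.08366 M of L.
Step 2:
                   L          X          G
  I           0.6081     0.9599    0.02753
  C         0.002622   0.007866  -0.002622
  E           0.6107     0.9677     0.0249
  solve Keq expr → x = -0.002622; check Q = 0.04499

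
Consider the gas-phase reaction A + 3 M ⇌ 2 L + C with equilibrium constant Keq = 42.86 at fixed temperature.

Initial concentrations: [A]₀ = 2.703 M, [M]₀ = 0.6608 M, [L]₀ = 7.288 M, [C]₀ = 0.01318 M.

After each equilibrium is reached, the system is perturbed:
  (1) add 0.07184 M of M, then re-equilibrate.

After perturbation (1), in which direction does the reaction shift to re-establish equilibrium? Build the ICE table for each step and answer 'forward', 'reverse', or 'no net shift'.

Q₀ = 0.8976 vs Keq = 42.86 ⇒ Q<K, forward
Step 1:
                    A           M           L           C
  I             2.703      0.6608       7.288     0.01318
  C          -0.09443     -0.2833      0.1889     0.09443
  E             2.609      0.3775       7.477      0.1076
  solve Keq expr → x = 0.09443; check Q = 42.86
Then add 0.07184 M of M.
Step 2:
                    A           M           L           C
  I             2.609      0.4494       7.477      0.1076
  C          -0.01697     -0.0509     0.03393     0.01697
  E             2.592      0.3985       7.511      0.1246
  solve Keq expr → x = 0.01697; check Q = 42.86

Direction: forward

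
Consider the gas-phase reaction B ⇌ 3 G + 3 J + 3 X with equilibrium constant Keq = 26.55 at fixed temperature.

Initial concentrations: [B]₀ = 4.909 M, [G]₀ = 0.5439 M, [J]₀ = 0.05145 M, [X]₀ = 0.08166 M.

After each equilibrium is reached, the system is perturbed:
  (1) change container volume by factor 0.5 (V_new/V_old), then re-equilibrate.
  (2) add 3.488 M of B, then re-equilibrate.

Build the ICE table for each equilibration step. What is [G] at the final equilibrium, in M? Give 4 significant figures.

Q₀ = 2.4308e-09 vs Keq = 26.55 ⇒ Q<K, forward
Step 1:
                    B           G           J           X
  I             4.909      0.5439     0.05145     0.08166
  C           -0.4954       1.486       1.486       1.486
  E             4.414        2.03       1.538       1.568
  solve Keq expr → x = 0.4954; check Q = 26.55
Then change container volume by factor 0.5 (V_new/V_old).
Step 2:
                    B           G           J           X
  I             8.827        4.06       3.075       3.136
  C            0.5098      -1.529      -1.529      -1.529
  E             9.337       2.531       1.546       1.606
  solve Keq expr → x = -0.5098; check Q = 26.55
Then add 3.488 M of B.
Step 3:
                    B           G           J           X
  I             12.83       2.531       1.546       1.606
  C          -0.02146     0.06439     0.06439     0.06439
  E              12.8       2.595        1.61        1.67
  solve Keq expr → x = 0.02146; check Q = 26.55

[G]_eq = 2.595 M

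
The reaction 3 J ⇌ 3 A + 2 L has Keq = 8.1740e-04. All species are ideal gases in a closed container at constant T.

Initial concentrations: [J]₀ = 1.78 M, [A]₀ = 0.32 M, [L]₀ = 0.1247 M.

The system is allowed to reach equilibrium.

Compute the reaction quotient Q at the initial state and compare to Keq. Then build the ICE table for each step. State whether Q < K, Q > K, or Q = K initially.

Q₀ = 9.0349e-05 vs Keq = 8.1740e-04 ⇒ Q<K, forward
Step 1:
                  J         A         L
  Initial      1.78      0.32    0.1247
  Change    -0.1231    0.1231   0.08205
  Equil       1.657    0.4431    0.2068
  solve Keq expr → x = 0.04103; check Q = 8.1740e-04

Q₀ = 9.0349e-05; Q < K (proceeds forward)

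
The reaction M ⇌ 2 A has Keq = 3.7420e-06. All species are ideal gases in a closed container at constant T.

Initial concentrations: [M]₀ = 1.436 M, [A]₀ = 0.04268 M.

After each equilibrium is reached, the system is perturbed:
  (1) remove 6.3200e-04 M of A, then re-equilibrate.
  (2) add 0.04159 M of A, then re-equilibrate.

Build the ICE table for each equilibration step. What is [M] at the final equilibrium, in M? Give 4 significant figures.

Q₀ = 0.001269 vs Keq = 3.7420e-06 ⇒ Q>K, reverse
Step 1:
                    M           A
  Initial       1.436     0.04268
  Change      0.02017    -0.04035
  Equil         1.456    0.002334
  solve Keq expr → x = -0.02017; check Q = 3.7420e-06
Then remove 6.3200e-04 M of A.
Step 2:
                    M           A
  Initial       1.456    0.001702
  Change  -3.1587e-04  6.3175e-04
  Equil         1.456    0.002334
  solve Keq expr → x = 3.1587e-04; check Q = 3.7420e-06
Then add 0.04159 M of A.
Step 3:
                    M           A
  Initial       1.456     0.04392
  Change      0.02079    -0.04157
  Equil         1.477    0.002351
  solve Keq expr → x = -0.02079; check Q = 3.7420e-06

[M]_eq = 1.477 M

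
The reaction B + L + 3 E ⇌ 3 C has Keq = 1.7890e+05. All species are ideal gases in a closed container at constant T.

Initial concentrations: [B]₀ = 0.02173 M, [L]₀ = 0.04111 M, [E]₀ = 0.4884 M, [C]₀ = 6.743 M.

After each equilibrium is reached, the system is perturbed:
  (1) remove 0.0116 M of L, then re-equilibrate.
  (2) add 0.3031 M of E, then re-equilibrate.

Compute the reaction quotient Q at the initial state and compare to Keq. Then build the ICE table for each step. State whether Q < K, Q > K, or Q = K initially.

Q₀ = 2.9459e+06 vs Keq = 1.7890e+05 ⇒ Q>K, reverse
Step 1:
                    B           L           E           C
  init        0.02173     0.04111      0.4884       6.743
  Δ           0.04853     0.04853      0.1456     -0.1456
  eq          0.07026     0.08964       0.634       6.597
  solve Keq expr → x = -0.04853; check Q = 1.7890e+05
Then remove 0.0116 M of L.
Step 2:
                    B           L           E           C
  init        0.07026     0.07804       0.634       6.597
  Δ          0.003307    0.003307     0.00992    -0.00992
  eq          0.07357     0.08135      0.6439       6.587
  solve Keq expr → x = -0.003307; check Q = 1.7890e+05
Then add 0.3031 M of E.
Step 3:
                    B           L           E           C
  init        0.07357     0.08135       0.947       6.587
  Δ          -0.02684    -0.02684    -0.08052     0.08052
  eq          0.04673     0.05451      0.8665       6.668
  solve Keq expr → x = 0.02684; check Q = 1.7890e+05

Q₀ = 2.9459e+06; Q > K (proceeds reverse)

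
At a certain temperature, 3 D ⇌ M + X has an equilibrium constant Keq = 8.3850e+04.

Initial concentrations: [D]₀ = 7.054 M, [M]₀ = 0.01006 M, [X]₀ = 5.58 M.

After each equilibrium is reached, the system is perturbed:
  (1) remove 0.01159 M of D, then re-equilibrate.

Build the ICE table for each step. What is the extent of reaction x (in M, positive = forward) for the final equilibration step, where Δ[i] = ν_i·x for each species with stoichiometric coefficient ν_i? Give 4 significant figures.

x = -0.003849 M

Q₀ = 1.5993e-04 vs Keq = 8.3850e+04 ⇒ Q<K, forward
Step 1:
                    D           M           X
  I             7.054     0.01006        5.58
  C            -6.994       2.331       2.331
  E           0.06045       2.341       7.911
  solve Keq expr → x = 2.331; check Q = 8.3850e+04
Then remove 0.01159 M of D.
Step 2:
                    D           M           X
  I           0.04886       2.341       7.911
  C           0.01155   -0.003849   -0.003849
  E           0.06041       2.337       7.907
  solve Keq expr → x = -0.003849; check Q = 8.3850e+04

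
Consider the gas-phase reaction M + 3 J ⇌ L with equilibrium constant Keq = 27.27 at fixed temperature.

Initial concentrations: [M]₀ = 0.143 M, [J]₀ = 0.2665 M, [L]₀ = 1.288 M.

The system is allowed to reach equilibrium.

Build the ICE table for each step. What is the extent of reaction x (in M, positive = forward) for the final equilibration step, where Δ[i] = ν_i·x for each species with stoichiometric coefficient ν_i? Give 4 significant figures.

Q₀ = 475.9 vs Keq = 27.27 ⇒ Q>K, reverse
Step 1:
                    M           J           L
  Initial       0.143      0.2665       1.288
  Change      0.09933       0.298    -0.09933
  Equil        0.2423      0.5645       1.189
  solve Keq expr → x = -0.09933; check Q = 27.27

x = -0.09933 M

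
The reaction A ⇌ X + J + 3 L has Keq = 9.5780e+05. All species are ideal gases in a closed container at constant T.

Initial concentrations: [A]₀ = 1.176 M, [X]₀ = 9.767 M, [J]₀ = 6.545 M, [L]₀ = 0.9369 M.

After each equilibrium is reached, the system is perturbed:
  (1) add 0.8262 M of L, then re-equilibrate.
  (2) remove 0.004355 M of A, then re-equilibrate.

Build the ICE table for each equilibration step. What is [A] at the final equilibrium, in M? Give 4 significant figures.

Q₀ = 44.7 vs Keq = 9.5780e+05 ⇒ Q<K, forward
Step 1:
                   A          X          J          L
  I            1.176      9.767      6.545     0.9369
  C           -1.168      1.168      1.168      3.505
  E         0.007717      10.94      7.713      4.442
  solve Keq expr → x = 1.168; check Q = 9.5780e+05
Then add 0.8262 M of L.
Step 2:
                   A          X          J          L
  I         0.007717      10.94      7.713      5.268
  C         0.005032  -0.005032  -0.005032    -0.0151
  E          0.01275      10.93      7.708      5.253
  solve Keq expr → x = -0.005032; check Q = 9.5780e+05
Then remove 0.004355 M of A.
Step 3:
                   A          X          J          L
  I         0.008395      10.93      7.708      5.253
  C          0.00425   -0.00425   -0.00425   -0.01275
  E          0.01265      10.93      7.704       5.24
  solve Keq expr → x = -0.00425; check Q = 9.5780e+05

[A]_eq = 0.01265 M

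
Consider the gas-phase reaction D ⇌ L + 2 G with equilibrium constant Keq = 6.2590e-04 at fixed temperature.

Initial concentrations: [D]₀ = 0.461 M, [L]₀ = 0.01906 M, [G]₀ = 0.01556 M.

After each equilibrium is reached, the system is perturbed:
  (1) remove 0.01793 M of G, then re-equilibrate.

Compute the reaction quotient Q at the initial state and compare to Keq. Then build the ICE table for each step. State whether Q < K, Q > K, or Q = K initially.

Q₀ = 1.0010e-05; Q < K (proceeds forward)

Q₀ = 1.0010e-05 vs Keq = 6.2590e-04 ⇒ Q<K, forward
Step 1:
                   D          L          G
  I            0.461    0.01906    0.01556
  C         -0.02951    0.02951    0.05901
  E           0.4315    0.04857    0.07457
  solve Keq expr → x = 0.02951; check Q = 6.2590e-04
Then remove 0.01793 M of G.
Step 2:
                   D          L          G
  I           0.4315    0.04857    0.05664
  C        -0.006449   0.006449     0.0129
  E            0.425    0.05501    0.06954
  solve Keq expr → x = 0.006449; check Q = 6.2590e-04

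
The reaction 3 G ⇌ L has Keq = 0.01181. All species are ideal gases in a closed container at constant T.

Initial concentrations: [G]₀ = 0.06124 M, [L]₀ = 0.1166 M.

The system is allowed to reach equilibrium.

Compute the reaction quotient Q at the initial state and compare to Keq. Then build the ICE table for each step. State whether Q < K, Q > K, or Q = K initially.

Q₀ = 507.7 vs Keq = 0.01181 ⇒ Q>K, reverse
Step 1:
                   G          L
  Initial    0.06124     0.1166
  Change      0.3474    -0.1158
  Equil       0.4086 8.0578e-04
  solve Keq expr → x = -0.1158; check Q = 0.01181

Q₀ = 507.7; Q > K (proceeds reverse)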